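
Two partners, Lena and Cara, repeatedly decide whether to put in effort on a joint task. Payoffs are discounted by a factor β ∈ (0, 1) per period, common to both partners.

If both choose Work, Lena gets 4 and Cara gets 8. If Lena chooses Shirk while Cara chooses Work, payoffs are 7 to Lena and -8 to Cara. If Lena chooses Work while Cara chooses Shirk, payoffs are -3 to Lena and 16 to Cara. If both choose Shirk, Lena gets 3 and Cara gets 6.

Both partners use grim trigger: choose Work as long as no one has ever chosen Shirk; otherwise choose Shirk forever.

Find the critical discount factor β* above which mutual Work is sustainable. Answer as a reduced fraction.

4/5

Lena: cooperation gives 4 each period; deviation gives 7 once then 3 forever.
  4/(1−β) ≥ 7 + 3β/(1−β) ⇒ β ≥ 3/4.
Cara: cooperation gives 8 each period; deviation gives 16 once then 6 forever.
  β ≥ 8/10 = 4/5.
Both must hold, so the binding constraint is Cara's: β ≥ 4/5.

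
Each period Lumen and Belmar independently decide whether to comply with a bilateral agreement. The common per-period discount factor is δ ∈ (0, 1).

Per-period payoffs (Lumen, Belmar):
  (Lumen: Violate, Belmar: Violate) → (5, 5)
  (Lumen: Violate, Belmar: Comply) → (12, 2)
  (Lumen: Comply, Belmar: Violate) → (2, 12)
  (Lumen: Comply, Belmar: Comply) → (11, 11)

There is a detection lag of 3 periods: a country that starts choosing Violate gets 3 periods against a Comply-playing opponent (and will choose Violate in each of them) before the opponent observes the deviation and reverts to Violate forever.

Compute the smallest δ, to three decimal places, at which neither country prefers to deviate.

0.523

Deviating for the 3 undetected periods gains 12−11 = 1 per period over cooperation, then loses 11−5 = 6 per period forever once punishment starts.
Gain: 1(1 + δ + … + δ^2); loss: 6·δ^3/(1−δ).
No profitable deviation ⇔ 1(1−δ^3) ≤ 6·δ^3, i.e. δ^3 ≥ 1/(1+6) = 1/7.
Hence δ ≥ (1/7)^(1/3) ≈ 0.523.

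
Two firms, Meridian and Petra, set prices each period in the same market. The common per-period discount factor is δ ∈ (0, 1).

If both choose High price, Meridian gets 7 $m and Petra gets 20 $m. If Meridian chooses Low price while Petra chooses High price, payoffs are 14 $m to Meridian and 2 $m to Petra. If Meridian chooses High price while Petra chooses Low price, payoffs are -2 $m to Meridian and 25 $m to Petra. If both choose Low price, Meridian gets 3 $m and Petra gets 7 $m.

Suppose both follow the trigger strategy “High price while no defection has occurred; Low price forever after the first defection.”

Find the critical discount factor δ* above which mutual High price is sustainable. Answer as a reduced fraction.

Meridian: cooperation gives 7 each period; deviation gives 14 once then 3 forever.
  7/(1−δ) ≥ 14 + 3δ/(1−δ) ⇒ δ ≥ 7/11.
Petra: cooperation gives 20 each period; deviation gives 25 once then 7 forever.
  δ ≥ 5/18.
Both must hold, so the binding constraint is Meridian's: δ ≥ 7/11.

7/11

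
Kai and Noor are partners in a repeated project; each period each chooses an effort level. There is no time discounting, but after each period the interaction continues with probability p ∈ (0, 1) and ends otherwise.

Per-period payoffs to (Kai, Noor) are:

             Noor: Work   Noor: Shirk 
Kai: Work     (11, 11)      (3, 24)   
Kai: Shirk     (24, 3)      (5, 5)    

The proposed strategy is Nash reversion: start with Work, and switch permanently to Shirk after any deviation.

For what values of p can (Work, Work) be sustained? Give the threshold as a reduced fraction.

13/19

With no time discounting, the continuation probability p plays the role of the discount factor.
Grim-trigger IC: 11/(1−p) ≥ 24 + 5p/(1−p) ⇒ p ≥ (24−11)/(24−5) = 13/19.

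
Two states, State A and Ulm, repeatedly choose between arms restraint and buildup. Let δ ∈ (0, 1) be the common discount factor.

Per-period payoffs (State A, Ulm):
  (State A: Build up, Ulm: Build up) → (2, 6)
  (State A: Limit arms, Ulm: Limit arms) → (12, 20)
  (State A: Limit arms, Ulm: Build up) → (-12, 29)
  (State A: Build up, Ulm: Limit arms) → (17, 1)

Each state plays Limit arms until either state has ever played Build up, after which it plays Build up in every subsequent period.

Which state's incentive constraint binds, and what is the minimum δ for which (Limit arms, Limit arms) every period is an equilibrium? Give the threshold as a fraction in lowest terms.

For State A: deviation gain 17−12 = 5, per-period punishment loss 12−2 = 10. IC gives δ ≥ 5/15 = 1/3.
For Ulm: gain 9, loss 14 per period, so δ ≥ 9/23.
The tighter constraint is Ulm's, so cooperation needs δ ≥ 9/23.

Ulm; δ ≥ 9/23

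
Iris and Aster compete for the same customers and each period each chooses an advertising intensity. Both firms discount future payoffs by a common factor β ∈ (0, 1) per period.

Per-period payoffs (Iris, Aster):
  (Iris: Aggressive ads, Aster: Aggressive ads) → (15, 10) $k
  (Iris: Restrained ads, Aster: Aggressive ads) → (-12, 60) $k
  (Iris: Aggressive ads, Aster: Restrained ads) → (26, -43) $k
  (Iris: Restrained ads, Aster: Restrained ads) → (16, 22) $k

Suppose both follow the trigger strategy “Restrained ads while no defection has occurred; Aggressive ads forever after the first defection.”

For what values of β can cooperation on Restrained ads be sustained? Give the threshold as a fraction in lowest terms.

10/11

For Iris: deviation gain 26−16 = 10, per-period punishment loss 16−15 = 1. IC gives β ≥ 10/11.
For Aster: gain 38, loss 12 per period, so β ≥ 38/50 = 19/25.
The tighter constraint is Iris's, so cooperation needs β ≥ 10/11.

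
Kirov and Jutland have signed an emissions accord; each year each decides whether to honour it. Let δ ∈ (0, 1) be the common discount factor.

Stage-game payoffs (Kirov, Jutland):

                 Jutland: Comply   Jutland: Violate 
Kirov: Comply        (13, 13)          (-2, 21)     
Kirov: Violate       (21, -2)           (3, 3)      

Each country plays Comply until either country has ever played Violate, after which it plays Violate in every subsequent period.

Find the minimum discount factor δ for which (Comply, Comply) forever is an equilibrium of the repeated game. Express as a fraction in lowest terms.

One-period gain from deviating is 21 − 13 = 8. The loss is 13 − 3 = 10 in every subsequent period, with present value 10·δ/(1−δ).
Deviation is unprofitable when 10·δ/(1−δ) ≥ 8, i.e. δ/(1−δ) ≥ 4/5.
Equivalently δ ≥ 8/(8+10) = 4/9.

4/9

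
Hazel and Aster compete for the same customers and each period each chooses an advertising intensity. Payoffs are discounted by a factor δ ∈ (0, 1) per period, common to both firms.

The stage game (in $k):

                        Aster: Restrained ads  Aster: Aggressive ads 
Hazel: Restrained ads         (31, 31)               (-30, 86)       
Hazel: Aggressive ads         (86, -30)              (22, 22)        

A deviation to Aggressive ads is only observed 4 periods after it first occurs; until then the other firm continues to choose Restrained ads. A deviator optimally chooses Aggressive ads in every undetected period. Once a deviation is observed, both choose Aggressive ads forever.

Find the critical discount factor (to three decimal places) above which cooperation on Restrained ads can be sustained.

0.963

Deviating for the 4 undetected periods gains 86−31 = 55 per period over cooperation, then loses 31−22 = 9 per period forever once punishment starts.
Gain: 55(1 + δ + … + δ^3); loss: 9·δ^4/(1−δ).
No profitable deviation ⇔ 55(1−δ^4) ≤ 9·δ^4, i.e. δ^4 ≥ 55/(55+9) = 55/64.
Hence δ ≥ (55/64)^(1/4) ≈ 0.963.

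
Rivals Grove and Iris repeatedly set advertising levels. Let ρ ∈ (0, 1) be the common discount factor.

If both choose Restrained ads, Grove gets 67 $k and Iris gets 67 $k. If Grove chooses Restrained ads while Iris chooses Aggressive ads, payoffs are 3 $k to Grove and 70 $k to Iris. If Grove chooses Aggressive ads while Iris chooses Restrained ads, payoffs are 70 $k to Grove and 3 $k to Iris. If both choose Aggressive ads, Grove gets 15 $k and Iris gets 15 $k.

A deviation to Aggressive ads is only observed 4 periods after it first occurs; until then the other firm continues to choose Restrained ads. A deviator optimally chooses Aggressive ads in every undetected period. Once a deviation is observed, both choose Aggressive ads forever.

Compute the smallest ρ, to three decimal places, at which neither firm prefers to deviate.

A deviator earns 70 for 4 periods, then 15 forever; cooperating earns 67 forever. Multiplying the IC by (1−ρ):
67 ≥ 70(1−ρ^4) + 15ρ^4, so 55·ρ^4 ≥ 3 and ρ^4 ≥ 3/55.
ρ ≥ (3/55)^(1/4) ≈ 0.483.

0.483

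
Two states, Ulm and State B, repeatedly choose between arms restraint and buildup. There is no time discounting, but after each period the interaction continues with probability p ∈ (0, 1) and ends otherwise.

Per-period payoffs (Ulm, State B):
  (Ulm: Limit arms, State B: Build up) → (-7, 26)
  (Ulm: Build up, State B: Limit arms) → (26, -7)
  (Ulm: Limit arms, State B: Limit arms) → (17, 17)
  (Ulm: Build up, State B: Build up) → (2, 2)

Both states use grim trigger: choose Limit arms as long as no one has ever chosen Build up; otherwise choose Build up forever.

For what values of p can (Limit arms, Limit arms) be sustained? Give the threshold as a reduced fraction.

3/8

With no time discounting, the continuation probability p plays the role of the discount factor.
Grim-trigger IC: 17/(1−p) ≥ 26 + 2p/(1−p) ⇒ p ≥ (26−17)/(26−2) = 3/8.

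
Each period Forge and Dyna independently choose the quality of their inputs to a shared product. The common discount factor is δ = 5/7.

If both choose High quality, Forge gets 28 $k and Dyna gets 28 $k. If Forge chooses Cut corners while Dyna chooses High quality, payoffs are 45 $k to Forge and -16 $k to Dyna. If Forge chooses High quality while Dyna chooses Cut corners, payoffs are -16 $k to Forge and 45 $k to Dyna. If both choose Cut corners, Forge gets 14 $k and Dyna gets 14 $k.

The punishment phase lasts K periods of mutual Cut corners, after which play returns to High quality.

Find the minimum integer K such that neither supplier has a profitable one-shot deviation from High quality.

No profitable deviation requires (28−14)(δ+…+δ^K) ≥ 45−28, i.e. δ+…+δ^K ≥ 17/14 ≈ 1.2143.
With δ = 5/7, the partial sums are K=1: 0.7143, K=2: 1.2245.
K = 2 is the first length at which the sum reaches 1.2143.

2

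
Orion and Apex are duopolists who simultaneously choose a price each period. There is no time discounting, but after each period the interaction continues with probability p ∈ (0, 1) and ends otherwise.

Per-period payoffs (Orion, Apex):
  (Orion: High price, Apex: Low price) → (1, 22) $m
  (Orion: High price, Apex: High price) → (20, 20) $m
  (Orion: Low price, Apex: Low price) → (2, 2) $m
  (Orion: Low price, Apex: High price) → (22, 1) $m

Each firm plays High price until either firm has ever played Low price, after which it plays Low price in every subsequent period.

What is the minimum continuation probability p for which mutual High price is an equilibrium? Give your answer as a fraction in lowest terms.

Expected cooperation value is 20 + p·20 + p²·20 + … = 20/(1−p); deviation gives 22 + p·2/(1−p).
20 ≥ 22(1−p) + 2p ⇒ 20p ≥ 2 ⇒ p ≥ 2/20 = 1/10.

1/10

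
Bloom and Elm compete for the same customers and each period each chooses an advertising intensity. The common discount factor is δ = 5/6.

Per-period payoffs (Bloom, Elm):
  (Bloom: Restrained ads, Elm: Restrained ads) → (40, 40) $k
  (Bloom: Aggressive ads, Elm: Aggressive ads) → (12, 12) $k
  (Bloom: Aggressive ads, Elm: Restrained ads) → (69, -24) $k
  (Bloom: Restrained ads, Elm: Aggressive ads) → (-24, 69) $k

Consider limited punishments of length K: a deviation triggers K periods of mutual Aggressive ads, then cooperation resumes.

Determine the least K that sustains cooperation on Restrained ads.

2

No profitable deviation requires (40−12)(δ+…+δ^K) ≥ 69−40, i.e. δ+…+δ^K ≥ 29/28 ≈ 1.0357.
With δ = 5/6, the partial sums are K=1: 0.8333, K=2: 1.5278.
K = 2 is the first length at which the sum reaches 1.0357.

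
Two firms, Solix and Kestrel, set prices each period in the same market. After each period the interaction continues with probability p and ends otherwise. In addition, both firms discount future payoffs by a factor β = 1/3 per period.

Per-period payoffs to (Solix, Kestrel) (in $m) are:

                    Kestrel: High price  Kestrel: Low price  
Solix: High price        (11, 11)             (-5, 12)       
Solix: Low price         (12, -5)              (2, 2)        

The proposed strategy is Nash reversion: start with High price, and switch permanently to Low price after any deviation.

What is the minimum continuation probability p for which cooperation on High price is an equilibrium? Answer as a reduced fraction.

Expected continuation weight on next period's payoff is β·p = 1/3·p, which plays the role of the discount factor.
Cooperation requires 1/3·p ≥ (12−11)/(12−2) = 1/10, hence p ≥ 3/10.

3/10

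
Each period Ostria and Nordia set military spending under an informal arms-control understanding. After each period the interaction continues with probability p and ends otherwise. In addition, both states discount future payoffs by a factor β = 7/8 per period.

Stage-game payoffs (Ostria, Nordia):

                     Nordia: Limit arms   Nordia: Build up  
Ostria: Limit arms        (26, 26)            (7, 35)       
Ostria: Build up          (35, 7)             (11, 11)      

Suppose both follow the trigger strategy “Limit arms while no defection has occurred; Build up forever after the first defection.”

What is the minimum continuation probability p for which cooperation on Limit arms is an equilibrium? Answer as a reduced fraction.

3/7

With continuation probability p and discount β, the effective per-period discount factor is βp.
Grim-trigger IC: βp ≥ (35−26)/(35−11) = 3/8.
So p ≥ (3/8)/(7/8) = 3/7.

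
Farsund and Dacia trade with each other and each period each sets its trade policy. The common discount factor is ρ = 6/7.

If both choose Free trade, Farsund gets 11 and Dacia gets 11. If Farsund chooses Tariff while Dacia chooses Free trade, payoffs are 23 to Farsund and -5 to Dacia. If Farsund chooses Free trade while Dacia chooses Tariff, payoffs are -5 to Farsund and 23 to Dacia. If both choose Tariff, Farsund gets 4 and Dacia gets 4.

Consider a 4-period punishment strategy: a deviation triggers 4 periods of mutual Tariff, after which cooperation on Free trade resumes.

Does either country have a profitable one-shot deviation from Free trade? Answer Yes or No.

No

A one-shot deviation gives 23 now, then 4 for 4 periods, then back to 11.
Gain from deviating: (23−11) today; loss: (11−4) in each of the next 4 periods.
No-deviation condition: (11−4)(ρ+…+ρ^4) ≥ 23−11, i.e. ρ+…+ρ^4 ≥ 12/7.
At ρ = 6/7: ρ+…+ρ^4 = 2.7613 ≥ 1.7143.
So cooperation is sustainable.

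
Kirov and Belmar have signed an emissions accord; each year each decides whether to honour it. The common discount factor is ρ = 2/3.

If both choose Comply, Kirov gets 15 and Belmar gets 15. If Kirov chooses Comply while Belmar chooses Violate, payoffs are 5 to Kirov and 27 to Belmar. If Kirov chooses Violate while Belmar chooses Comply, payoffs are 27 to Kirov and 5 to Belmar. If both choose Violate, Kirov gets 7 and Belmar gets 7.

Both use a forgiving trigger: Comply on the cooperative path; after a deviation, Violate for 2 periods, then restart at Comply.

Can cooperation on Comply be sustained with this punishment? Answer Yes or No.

No

IC: ρ+…+ρ^2 ≥ (27−15)/(15−7) = 3/2.
At ρ = 2/3: partial sum = 1.1111 < 1.5000. Cooperation not sustainable.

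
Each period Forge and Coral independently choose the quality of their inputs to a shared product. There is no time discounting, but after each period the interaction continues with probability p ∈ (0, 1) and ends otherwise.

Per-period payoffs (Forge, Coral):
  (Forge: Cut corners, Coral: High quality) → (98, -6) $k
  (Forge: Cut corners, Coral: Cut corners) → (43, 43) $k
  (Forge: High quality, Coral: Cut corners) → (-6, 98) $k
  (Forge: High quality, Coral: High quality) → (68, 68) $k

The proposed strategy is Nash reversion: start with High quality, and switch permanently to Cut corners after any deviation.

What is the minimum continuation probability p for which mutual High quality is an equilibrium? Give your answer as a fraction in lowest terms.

Expected cooperation value is 68 + p·68 + p²·68 + … = 68/(1−p); deviation gives 98 + p·43/(1−p).
68 ≥ 98(1−p) + 43p ⇒ 55p ≥ 30 ⇒ p ≥ 30/55 = 6/11.

6/11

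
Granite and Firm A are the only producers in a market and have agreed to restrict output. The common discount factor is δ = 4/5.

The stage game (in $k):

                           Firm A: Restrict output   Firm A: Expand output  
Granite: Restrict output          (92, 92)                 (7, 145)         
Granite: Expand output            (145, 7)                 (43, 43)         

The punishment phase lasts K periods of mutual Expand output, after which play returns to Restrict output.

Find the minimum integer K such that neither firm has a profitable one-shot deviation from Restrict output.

2

Need Σ_{k=1}^{K} δ^k ≥ (145−92)/(92−43) = 1.0816 at δ = 4/5.
At K = 1 the sum is 0.8000 < 1.0816; at K = 2 it is 1.4400 ≥ 1.0816.
So the minimum punishment length is K = 2.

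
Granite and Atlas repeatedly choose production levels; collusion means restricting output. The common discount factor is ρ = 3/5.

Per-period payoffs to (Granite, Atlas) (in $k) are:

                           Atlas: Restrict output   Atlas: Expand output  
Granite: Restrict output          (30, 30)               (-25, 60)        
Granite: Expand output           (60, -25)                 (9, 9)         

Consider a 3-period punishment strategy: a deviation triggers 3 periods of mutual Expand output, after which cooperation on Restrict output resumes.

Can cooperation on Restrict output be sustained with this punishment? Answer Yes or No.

No

IC: ρ+…+ρ^3 ≥ (60−30)/(30−9) = 10/7.
At ρ = 3/5: partial sum = 1.1760 < 1.4286. Cooperation not sustainable.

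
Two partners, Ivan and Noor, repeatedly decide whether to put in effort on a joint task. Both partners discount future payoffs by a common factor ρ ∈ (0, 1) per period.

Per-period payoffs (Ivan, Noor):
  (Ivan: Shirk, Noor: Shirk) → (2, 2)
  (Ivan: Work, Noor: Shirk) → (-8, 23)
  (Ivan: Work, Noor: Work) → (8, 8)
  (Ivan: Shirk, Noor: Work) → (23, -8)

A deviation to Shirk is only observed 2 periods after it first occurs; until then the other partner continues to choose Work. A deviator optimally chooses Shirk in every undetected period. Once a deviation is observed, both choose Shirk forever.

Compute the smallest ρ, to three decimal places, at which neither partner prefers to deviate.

Deviating for the 2 undetected periods gains 23−8 = 15 per period over cooperation, then loses 8−2 = 6 per period forever once punishment starts.
Gain: 15(1 + ρ + … + ρ^1); loss: 6·ρ^2/(1−ρ).
No profitable deviation ⇔ 15(1−ρ^2) ≤ 6·ρ^2, i.e. ρ^2 ≥ 15/(15+6) = 5/7.
Hence ρ ≥ (5/7)^(1/2) ≈ 0.845.

0.845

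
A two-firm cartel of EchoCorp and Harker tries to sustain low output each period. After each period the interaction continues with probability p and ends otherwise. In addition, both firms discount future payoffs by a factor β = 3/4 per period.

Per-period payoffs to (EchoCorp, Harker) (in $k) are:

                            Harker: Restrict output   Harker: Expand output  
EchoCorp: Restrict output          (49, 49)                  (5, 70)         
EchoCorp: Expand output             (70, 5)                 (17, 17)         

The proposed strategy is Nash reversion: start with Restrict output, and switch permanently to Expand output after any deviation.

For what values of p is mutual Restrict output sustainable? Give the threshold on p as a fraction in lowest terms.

28/53

With continuation probability p and discount β, the effective per-period discount factor is βp.
Grim-trigger IC: βp ≥ (70−49)/(70−17) = 21/53.
So p ≥ (21/53)/(3/4) = 28/53.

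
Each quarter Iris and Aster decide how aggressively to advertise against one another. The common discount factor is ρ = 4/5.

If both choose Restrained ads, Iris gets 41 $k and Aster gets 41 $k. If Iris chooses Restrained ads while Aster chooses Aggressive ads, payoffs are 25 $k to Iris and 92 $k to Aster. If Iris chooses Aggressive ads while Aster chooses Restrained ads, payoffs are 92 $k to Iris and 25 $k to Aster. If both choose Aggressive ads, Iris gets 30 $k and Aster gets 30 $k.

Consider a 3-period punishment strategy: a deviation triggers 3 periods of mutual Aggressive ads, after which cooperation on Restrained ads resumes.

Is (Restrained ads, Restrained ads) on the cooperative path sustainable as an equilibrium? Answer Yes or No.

IC: ρ+…+ρ^3 ≥ (92−41)/(41−30) = 51/11.
At ρ = 4/5: partial sum = 1.9520 < 4.6364. Cooperation not sustainable.

No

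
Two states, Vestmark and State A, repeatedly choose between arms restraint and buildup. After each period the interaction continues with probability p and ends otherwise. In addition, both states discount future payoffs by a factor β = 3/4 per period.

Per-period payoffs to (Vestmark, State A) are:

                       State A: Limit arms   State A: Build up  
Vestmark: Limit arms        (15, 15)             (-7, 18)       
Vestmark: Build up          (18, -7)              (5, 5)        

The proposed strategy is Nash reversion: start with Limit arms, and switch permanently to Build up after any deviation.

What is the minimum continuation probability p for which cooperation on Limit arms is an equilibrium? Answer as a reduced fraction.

Expected continuation weight on next period's payoff is β·p = 3/4·p, which plays the role of the discount factor.
Cooperation requires 3/4·p ≥ (18−15)/(18−5) = 3/13, hence p ≥ 4/13.

4/13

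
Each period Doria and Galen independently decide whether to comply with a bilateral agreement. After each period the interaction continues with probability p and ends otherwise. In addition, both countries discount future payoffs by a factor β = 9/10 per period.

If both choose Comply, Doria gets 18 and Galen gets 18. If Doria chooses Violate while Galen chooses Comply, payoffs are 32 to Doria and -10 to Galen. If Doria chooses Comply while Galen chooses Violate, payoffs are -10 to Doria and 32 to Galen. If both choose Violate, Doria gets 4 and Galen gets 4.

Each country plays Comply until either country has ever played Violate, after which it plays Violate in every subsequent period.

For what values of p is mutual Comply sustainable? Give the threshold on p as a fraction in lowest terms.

Expected continuation weight on next period's payoff is β·p = 9/10·p, which plays the role of the discount factor.
Cooperation requires 9/10·p ≥ (32−18)/(32−4) = 1/2, hence p ≥ 5/9.

5/9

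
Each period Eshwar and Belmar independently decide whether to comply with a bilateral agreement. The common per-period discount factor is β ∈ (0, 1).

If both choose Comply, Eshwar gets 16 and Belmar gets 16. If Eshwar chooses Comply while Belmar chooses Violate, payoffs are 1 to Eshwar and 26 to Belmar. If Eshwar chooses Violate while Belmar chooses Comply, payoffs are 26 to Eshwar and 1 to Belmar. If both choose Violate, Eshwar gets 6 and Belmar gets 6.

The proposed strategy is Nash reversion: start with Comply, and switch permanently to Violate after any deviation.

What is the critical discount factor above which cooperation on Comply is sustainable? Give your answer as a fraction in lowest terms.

1/2

One-period gain from deviating is 26 − 16 = 10. The loss is 16 − 6 = 10 in every subsequent period, with present value 10·β/(1−β).
Deviation is unprofitable when 10·β/(1−β) ≥ 10, i.e. β/(1−β) ≥ 1.
Equivalently β ≥ 10/(10+10) = 1/2.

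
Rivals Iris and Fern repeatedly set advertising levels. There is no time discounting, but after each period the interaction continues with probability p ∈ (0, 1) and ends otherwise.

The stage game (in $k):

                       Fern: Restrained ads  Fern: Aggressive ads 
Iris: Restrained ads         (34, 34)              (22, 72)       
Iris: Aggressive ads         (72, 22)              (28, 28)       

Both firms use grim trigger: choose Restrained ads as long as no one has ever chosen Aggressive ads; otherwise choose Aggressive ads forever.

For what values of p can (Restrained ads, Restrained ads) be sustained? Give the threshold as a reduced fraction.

With no time discounting, the continuation probability p plays the role of the discount factor.
Grim-trigger IC: 34/(1−p) ≥ 72 + 28p/(1−p) ⇒ p ≥ (72−34)/(72−28) = 19/22.

19/22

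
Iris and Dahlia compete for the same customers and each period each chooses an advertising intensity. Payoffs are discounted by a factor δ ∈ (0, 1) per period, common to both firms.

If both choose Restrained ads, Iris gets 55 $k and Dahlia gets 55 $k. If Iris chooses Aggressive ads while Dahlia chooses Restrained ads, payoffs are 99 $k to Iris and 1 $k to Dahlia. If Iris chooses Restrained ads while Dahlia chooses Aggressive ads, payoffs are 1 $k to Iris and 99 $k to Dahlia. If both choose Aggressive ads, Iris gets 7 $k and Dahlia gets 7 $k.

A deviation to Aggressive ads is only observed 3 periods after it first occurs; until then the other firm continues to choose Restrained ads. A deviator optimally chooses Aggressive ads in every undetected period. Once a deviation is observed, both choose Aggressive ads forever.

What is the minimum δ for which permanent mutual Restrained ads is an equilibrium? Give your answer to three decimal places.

0.782

A deviator earns 99 for 3 periods, then 7 forever; cooperating earns 55 forever. Multiplying the IC by (1−δ):
55 ≥ 99(1−δ^3) + 7δ^3, so 92·δ^3 ≥ 44 and δ^3 ≥ 11/23.
δ ≥ (11/23)^(1/3) ≈ 0.782.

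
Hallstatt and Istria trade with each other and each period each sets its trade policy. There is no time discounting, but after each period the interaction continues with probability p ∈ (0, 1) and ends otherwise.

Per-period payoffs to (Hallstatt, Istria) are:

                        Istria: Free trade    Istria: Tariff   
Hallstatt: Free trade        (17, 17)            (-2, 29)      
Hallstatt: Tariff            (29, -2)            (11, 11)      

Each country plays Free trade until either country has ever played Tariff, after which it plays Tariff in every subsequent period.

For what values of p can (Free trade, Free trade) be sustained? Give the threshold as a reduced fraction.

With no time discounting, the continuation probability p plays the role of the discount factor.
Grim-trigger IC: 17/(1−p) ≥ 29 + 11p/(1−p) ⇒ p ≥ (29−17)/(29−11) = 2/3.

2/3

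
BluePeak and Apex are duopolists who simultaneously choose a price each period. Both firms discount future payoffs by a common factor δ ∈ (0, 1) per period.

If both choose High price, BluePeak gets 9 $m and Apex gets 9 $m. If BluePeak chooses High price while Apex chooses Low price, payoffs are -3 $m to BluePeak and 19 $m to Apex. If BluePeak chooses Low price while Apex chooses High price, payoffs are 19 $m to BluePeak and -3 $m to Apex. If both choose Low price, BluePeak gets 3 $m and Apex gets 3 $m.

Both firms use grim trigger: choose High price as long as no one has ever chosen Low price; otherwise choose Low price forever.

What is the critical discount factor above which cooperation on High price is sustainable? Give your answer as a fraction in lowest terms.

5/8

One-period gain from deviating is 19 − 9 = 10. The loss is 9 − 3 = 6 in every subsequent period, with present value 6·δ/(1−δ).
Deviation is unprofitable when 6·δ/(1−δ) ≥ 10, i.e. δ/(1−δ) ≥ 5/3.
Equivalently δ ≥ 10/(10+6) = 5/8.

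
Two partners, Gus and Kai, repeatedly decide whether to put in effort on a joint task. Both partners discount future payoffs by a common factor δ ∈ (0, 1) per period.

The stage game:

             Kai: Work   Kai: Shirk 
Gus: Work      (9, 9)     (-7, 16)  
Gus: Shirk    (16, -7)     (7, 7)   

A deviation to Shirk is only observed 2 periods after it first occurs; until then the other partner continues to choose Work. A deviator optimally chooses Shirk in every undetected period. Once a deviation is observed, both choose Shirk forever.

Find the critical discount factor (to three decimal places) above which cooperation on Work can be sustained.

A deviator earns 16 for 2 periods, then 7 forever; cooperating earns 9 forever. Multiplying the IC by (1−δ):
9 ≥ 16(1−δ^2) + 7δ^2, so 9·δ^2 ≥ 7 and δ^2 ≥ 7/9.
δ ≥ (7/9)^(1/2) ≈ 0.882.

0.882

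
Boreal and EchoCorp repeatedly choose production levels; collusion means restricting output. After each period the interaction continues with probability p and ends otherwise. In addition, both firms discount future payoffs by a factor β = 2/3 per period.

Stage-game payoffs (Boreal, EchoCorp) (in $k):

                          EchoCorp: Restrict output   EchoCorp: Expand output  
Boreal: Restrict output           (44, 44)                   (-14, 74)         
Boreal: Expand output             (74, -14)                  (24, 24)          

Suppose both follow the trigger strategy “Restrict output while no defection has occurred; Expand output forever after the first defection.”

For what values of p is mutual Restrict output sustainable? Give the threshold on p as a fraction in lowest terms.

With continuation probability p and discount β, the effective per-period discount factor is βp.
Grim-trigger IC: βp ≥ (74−44)/(74−24) = 3/5.
So p ≥ (3/5)/(2/3) = 9/10.

9/10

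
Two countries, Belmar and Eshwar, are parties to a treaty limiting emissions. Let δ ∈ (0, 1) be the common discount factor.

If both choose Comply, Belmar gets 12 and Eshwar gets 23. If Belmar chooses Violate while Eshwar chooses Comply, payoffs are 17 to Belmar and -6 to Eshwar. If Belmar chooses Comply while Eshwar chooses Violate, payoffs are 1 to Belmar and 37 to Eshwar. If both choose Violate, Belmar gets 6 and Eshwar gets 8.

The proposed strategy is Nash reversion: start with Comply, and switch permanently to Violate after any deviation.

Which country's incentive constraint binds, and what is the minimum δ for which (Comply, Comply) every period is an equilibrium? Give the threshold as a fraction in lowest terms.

For Belmar: deviation gain 17−12 = 5, per-period punishment loss 12−6 = 6. IC gives δ ≥ 5/11.
For Eshwar: gain 14, loss 15 per period, so δ ≥ 14/29.
The tighter constraint is Eshwar's, so cooperation needs δ ≥ 14/29.

Eshwar; δ ≥ 14/29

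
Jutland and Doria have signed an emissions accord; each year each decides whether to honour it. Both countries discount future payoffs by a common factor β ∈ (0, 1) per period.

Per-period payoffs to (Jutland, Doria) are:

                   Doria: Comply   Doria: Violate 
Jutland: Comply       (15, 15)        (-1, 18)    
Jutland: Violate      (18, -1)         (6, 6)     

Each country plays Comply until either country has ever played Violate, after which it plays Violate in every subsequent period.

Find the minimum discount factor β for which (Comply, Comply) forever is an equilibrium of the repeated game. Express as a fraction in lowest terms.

1/4

Cooperation forever yields 15 each period: 15/(1−β).
Deviating yields 18 once, then 6 forever: 18 + 6β/(1−β).
No profitable deviation requires 15/(1−β) ≥ 18 + 6β/(1−β).
Multiplying by (1−β): 15 ≥ 18(1−β) + 6β = 18 − 12β.
So 12β ≥ 3, i.e. β ≥ 3/12 = 1/4.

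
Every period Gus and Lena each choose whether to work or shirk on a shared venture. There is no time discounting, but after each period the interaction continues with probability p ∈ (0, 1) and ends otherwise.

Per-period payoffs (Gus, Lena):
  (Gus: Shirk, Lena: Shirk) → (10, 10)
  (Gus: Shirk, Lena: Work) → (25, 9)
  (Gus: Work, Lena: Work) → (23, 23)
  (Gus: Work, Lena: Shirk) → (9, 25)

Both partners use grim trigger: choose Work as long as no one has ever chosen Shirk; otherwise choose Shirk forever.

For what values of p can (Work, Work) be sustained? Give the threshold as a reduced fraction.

2/15

Expected cooperation value is 23 + p·23 + p²·23 + … = 23/(1−p); deviation gives 25 + p·10/(1−p).
23 ≥ 25(1−p) + 10p ⇒ 15p ≥ 2 ⇒ p ≥ 2/15.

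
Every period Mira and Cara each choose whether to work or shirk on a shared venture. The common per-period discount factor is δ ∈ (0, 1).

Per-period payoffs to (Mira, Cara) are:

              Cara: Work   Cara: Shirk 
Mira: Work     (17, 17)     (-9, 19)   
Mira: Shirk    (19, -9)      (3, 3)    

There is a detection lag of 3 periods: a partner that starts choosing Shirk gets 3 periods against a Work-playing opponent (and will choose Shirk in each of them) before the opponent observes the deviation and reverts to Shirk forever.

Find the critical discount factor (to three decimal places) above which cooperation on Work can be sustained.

0.500

The best deviation is to choose Shirk for all 3 undetected periods, earning 19 each, then 3 forever once detected.
Deviation value: 19(1−δ^3)/(1−δ) + 3δ^3/(1−δ); cooperation value: 17/(1−δ).
IC: 17 ≥ 19(1−δ^3) + 3δ^3 = 19 − 16δ^3.
So δ^3 ≥ 2/16 = 1/8, giving δ ≥ (1/8)^(1/3) ≈ 0.500.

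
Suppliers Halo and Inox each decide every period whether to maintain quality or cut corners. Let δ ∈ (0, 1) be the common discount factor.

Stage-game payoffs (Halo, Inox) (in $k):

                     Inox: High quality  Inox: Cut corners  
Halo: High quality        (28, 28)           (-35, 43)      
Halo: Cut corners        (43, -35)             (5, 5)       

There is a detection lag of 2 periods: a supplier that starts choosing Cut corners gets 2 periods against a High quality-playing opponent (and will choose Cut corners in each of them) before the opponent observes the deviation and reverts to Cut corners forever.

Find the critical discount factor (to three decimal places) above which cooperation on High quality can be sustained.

A deviator earns 43 for 2 periods, then 5 forever; cooperating earns 28 forever. Multiplying the IC by (1−δ):
28 ≥ 43(1−δ^2) + 5δ^2, so 38·δ^2 ≥ 15 and δ^2 ≥ 15/38.
δ ≥ (15/38)^(1/2) ≈ 0.628.

0.628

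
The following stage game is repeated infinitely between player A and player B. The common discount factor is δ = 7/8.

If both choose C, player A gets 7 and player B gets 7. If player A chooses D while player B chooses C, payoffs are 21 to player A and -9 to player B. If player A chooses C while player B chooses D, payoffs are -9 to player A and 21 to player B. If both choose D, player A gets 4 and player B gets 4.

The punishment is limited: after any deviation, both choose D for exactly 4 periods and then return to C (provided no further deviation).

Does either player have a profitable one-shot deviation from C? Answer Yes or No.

Yes

IC: δ+…+δ^4 ≥ (21−7)/(7−4) = 14/3.
At δ = 7/8: partial sum = 2.8967 < 4.6667. Cooperation not sustainable.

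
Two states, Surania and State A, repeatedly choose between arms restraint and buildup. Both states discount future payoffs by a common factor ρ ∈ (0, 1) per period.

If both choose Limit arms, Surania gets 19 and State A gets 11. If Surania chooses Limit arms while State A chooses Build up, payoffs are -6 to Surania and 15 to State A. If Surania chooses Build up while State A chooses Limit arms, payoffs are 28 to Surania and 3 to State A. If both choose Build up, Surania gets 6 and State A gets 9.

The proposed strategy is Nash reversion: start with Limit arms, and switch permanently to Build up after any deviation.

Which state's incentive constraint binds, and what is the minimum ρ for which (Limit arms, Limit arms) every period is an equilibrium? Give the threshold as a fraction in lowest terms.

State A; ρ ≥ 2/3

Surania: cooperation gives 19 each period; deviation gives 28 once then 6 forever.
  19/(1−ρ) ≥ 28 + 6ρ/(1−ρ) ⇒ ρ ≥ 9/22.
State A: cooperation gives 11 each period; deviation gives 15 once then 9 forever.
  ρ ≥ 4/6 = 2/3.
Both must hold, so the binding constraint is State A's: ρ ≥ 2/3.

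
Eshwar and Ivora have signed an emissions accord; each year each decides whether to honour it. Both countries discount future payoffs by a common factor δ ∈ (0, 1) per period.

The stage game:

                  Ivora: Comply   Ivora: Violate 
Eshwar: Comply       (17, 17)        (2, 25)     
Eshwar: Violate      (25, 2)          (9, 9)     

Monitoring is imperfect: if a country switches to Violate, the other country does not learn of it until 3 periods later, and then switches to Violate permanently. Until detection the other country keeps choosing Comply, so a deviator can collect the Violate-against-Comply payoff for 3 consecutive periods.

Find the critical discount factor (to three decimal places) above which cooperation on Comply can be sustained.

0.794

The best deviation is to choose Violate for all 3 undetected periods, earning 25 each, then 9 forever once detected.
Deviation value: 25(1−δ^3)/(1−δ) + 9δ^3/(1−δ); cooperation value: 17/(1−δ).
IC: 17 ≥ 25(1−δ^3) + 9δ^3 = 25 − 16δ^3.
So δ^3 ≥ 8/16 = 1/2, giving δ ≥ (1/2)^(1/3) ≈ 0.794.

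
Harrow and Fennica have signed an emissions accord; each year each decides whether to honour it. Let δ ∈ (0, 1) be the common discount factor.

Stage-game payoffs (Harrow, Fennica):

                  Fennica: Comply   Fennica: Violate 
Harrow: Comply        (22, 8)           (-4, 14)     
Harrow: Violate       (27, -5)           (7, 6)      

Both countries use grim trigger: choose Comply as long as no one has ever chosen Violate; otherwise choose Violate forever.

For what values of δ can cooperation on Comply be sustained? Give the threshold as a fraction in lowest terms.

Harrow's threshold: (27−22)/(27−7) = 1/4.
Fennica's threshold: (14−8)/(14−6) = 3/4.
1/4 < 3/4, so Fennica binds and δ* = 3/4.

3/4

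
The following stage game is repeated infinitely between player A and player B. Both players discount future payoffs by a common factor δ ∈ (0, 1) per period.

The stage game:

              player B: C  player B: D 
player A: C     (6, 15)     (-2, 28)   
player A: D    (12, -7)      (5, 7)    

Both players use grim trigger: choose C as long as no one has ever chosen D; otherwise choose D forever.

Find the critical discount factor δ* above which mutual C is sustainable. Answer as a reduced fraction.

6/7

player A: cooperation gives 6 each period; deviation gives 12 once then 5 forever.
  6/(1−δ) ≥ 12 + 5δ/(1−δ) ⇒ δ ≥ 6/7.
player B: cooperation gives 15 each period; deviation gives 28 once then 7 forever.
  δ ≥ 13/21.
Both must hold, so the binding constraint is player A's: δ ≥ 6/7.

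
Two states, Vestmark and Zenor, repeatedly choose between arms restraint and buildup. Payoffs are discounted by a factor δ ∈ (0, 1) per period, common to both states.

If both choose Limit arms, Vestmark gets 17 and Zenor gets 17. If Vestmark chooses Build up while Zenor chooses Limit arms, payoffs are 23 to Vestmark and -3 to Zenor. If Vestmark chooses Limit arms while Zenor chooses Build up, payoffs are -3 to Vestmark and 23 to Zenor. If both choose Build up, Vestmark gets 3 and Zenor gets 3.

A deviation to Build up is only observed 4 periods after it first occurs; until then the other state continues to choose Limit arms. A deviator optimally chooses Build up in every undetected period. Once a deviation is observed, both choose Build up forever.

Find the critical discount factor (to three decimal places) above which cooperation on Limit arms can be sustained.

0.740

A deviator earns 23 for 4 periods, then 3 forever; cooperating earns 17 forever. Multiplying the IC by (1−δ):
17 ≥ 23(1−δ^4) + 3δ^4, so 20·δ^4 ≥ 6 and δ^4 ≥ 3/10.
δ ≥ (3/10)^(1/4) ≈ 0.740.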